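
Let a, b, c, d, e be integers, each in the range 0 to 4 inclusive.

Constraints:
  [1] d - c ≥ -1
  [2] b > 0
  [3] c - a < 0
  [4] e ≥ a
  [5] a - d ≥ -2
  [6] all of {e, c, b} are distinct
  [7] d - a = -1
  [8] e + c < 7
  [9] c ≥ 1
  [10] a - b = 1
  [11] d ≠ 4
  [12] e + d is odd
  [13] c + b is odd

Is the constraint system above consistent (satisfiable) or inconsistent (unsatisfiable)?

Satisfiable

The assignment a = 3, b = 2, c = 1, d = 2, e = 3 works:
  constraint 1 holds since d - c = 1.
  constraint 3 holds since c - a = -2.
The rest check out directly.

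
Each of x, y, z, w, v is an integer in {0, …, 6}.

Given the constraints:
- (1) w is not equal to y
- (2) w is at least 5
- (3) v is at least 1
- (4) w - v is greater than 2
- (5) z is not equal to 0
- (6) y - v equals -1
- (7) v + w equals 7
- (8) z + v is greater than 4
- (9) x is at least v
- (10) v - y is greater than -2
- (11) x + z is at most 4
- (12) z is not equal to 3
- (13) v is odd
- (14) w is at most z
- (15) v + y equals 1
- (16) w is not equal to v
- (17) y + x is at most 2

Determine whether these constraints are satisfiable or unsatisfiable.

Unsatisfiable

From constraints 3 and 9: x ≥ v ≥ 1. From constraints 2 and 14: z ≥ w ≥ 5. Hence x + z ≥ 6. But constraint 11 requires x + z ≤ 4, and 4 < 6. Contradiction.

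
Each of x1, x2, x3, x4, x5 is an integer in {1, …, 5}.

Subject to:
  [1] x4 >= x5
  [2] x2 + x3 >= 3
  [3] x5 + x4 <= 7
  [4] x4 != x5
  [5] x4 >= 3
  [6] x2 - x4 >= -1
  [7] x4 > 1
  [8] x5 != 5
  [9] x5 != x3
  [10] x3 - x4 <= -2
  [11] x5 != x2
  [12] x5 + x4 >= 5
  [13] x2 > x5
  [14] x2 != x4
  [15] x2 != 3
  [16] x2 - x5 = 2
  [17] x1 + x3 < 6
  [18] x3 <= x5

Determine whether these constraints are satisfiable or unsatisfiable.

Try x1 = 4, x2 = 4, x3 = 1, x4 = 3, x5 = 2.
Check constraint 2: x2 + x3 = 5; constraint 3: x5 + x4 = 5. The remaining constraints are straightforward to verify.

Satisfiable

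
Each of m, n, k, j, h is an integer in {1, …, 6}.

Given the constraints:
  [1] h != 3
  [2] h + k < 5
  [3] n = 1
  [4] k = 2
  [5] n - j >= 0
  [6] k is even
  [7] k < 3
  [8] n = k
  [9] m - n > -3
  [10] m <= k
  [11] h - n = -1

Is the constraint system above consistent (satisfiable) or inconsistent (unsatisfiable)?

Unsatisfiable

Constraint 3 fixes n = 1 and constraint 4 fixes k = 2, but constraint 8 requires n = k. Since 1 ≠ 2, contradiction.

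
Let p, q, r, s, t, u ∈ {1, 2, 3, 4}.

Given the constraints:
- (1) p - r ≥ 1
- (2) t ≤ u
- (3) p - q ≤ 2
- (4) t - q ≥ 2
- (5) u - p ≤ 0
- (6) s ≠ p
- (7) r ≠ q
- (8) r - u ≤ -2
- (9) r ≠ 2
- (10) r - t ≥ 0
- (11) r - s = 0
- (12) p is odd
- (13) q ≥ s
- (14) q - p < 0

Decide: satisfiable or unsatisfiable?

Constraints 3, 4, 5, 8, and 10 give t − q ≥ 2, q − p ≥ -2, p − u ≥ 0, u − r ≥ 2, r − t ≥ 0.
Adding all 5 inequalities: the left sides telescope to 0, and the right sides sum to 2 + (-2) + 0 + 2 + 0 = 2. So 0 ≥ 2, which is false.

Unsatisfiable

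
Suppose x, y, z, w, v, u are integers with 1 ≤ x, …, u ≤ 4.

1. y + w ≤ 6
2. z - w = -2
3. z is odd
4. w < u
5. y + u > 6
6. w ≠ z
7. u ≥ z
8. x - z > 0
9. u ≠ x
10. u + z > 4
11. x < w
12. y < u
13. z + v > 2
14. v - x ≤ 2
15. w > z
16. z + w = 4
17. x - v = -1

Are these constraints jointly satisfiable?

Satisfiable

The assignment x = 2, y = 3, z = 1, w = 3, v = 3, u = 4 works:
  constraint 1 holds since y + w = 6.
  constraint 2 holds since z - w = -2.
  constraint 5 holds since y + u = 7.
The rest check out directly.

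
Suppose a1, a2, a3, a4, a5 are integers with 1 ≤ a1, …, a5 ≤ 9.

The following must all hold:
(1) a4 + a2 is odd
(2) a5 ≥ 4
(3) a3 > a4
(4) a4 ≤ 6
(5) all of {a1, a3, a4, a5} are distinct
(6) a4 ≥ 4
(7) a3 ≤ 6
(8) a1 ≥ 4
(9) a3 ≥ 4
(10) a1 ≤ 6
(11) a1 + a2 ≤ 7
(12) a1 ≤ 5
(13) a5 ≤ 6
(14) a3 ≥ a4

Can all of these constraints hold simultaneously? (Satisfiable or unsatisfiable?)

Constraints 2, 4, 6, 7, 8, 9, 10, and 13 confine each of a1, a3, a4, a5 to the 3 values {4, …, 6}.
Constraint 5 requires all 4 of them to be distinct, but only 3 values are available — impossible by the pigeonhole principle.

Unsatisfiable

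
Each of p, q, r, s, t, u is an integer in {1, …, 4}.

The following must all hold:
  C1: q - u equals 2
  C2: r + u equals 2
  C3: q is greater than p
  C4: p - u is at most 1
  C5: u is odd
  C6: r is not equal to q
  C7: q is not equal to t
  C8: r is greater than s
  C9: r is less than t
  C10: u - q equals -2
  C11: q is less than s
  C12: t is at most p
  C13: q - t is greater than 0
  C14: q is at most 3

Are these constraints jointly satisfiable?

Constraints 3, 8, 9, 11, and 12 give s < r, r < t, t ≤ p, p < q, q < s. Chaining: s < r < t ≤ p < q < s, which forces s < s — impossible.

Unsatisfiable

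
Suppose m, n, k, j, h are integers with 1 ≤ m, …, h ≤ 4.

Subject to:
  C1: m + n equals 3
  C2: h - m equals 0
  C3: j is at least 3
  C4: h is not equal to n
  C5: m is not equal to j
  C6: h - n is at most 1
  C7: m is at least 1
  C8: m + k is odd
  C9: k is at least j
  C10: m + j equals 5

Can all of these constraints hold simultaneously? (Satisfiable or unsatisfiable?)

Take m = 1, n = 2, k = 4, j = 4, h = 1. Then constraint 1: m + n = 3; constraint 2: h - m = 0; constraint 6: h - n = -1, and every other listed constraint is also met.

Satisfiable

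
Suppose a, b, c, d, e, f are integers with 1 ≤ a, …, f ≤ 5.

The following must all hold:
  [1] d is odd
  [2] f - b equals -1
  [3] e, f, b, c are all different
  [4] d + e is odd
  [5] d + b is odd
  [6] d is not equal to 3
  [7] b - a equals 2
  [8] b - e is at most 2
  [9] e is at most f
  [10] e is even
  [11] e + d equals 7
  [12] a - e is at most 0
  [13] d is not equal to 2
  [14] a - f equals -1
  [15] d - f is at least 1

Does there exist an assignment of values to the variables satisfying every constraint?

Setting (a, b, c, d, e, f) = (2, 4, 5, 5, 2, 3) satisfies everything: constraint 2: f - b = -1; constraint 7: b - a = 2, and the others follow.

Satisfiable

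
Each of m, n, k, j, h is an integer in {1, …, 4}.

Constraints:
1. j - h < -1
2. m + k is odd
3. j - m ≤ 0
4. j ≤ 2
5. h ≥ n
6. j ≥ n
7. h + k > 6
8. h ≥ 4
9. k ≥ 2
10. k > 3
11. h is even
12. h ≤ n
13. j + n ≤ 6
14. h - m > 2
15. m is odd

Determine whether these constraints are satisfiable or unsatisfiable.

From constraints 8 and 12: n ≥ h and h ≥ 4, so n ≥ 4. From constraints 4 and 6: n ≤ j and j ≤ 2, so n ≤ 2. But 2 < 4, so no value of n works.

Unsatisfiable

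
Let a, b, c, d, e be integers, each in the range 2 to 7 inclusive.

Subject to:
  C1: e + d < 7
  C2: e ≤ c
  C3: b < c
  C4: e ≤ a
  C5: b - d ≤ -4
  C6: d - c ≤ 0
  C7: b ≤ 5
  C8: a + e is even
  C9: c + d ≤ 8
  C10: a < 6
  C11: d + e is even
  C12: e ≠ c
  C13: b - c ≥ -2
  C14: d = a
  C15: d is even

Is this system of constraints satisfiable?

Unsatisfiable

Constraints 5, 6, and 13 give b − c ≥ -2, c − d ≥ 0, d − b ≥ 4.
Adding all 3 inequalities: the left sides telescope to 0, and the right sides sum to (-2) + 0 + 4 = 2. So 0 ≥ 2, which is false.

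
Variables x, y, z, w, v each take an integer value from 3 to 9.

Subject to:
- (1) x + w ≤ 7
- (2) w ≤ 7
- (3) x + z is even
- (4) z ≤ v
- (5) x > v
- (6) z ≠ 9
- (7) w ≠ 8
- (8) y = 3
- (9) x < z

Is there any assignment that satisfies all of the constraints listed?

Constraints 4, 5, and 9 give z ≤ v, v < x, x < z. Chaining: z ≤ v < x < z, which forces z < z — impossible.

Unsatisfiable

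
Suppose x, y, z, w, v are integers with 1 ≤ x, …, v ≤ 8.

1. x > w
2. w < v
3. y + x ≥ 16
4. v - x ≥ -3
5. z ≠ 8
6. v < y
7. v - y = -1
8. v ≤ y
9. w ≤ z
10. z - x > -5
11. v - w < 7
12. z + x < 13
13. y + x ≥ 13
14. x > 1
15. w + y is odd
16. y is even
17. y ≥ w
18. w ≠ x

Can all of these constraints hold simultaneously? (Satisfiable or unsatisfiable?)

Satisfiable

Try x = 8, y = 8, z = 4, w = 1, v = 7.
Check constraint 3: y + x = 16; constraint 4: v - x = -1; constraint 7: v - y = -1. The remaining constraints are straightforward to verify.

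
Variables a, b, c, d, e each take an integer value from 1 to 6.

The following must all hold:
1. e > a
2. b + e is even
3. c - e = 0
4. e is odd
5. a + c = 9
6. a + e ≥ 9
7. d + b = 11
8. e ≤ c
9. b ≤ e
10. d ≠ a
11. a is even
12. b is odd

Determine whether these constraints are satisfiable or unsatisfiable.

The assignment a = 4, b = 5, c = 5, d = 6, e = 5 works:
  constraint 3 holds since c - e = 0.
  constraint 5 holds since a + c = 9.
  constraint 6 holds since a + e = 9.
The rest check out directly.

Satisfiable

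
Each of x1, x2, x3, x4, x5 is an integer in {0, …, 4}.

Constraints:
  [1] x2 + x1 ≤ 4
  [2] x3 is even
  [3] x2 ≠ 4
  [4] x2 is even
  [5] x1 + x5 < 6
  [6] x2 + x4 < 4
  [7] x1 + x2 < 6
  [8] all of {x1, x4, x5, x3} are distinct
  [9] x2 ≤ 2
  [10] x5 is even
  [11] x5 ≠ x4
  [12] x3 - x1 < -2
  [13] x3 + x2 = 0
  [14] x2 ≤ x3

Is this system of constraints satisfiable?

Satisfiable

Setting (x1, x2, x3, x4, x5) = (3, 0, 0, 1, 2) satisfies everything: constraint 1: x2 + x1 = 3; constraint 5: x1 + x5 = 5, and the others follow.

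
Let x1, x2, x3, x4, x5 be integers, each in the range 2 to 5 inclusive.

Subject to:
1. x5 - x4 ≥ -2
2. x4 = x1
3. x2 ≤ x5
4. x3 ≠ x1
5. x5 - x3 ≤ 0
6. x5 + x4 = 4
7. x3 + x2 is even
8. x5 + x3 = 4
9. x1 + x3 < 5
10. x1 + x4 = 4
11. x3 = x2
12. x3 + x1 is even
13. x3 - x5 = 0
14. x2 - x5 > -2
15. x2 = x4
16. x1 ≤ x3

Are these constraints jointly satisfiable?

From constraints 2, 11, and 15, x3 = x2 = x4 = x1, so x3 = x1. But constraint 4 says x3 ≠ x1. Contradiction.

Unsatisfiable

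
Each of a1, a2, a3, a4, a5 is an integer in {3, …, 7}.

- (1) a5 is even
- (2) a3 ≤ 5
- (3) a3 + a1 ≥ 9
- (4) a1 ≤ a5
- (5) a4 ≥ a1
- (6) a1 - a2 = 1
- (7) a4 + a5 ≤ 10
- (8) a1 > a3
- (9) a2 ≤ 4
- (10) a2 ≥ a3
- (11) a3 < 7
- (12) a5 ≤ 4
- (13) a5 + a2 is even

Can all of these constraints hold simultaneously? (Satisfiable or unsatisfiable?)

From constraints 9 and 10: a3 ≤ a2 ≤ 4. From constraints 4 and 12: a1 ≤ a5 ≤ 4. Hence a3 + a1 ≤ 8. But constraint 3 requires a3 + a1 ≥ 9, and 9 > 8. Contradiction.

Unsatisfiable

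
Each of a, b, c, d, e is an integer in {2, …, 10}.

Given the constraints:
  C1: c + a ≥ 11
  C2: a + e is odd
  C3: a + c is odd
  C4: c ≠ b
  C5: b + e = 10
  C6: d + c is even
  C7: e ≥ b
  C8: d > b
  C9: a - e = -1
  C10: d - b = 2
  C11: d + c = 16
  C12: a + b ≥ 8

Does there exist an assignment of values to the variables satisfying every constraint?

Satisfiable

Setting (a, b, c, d, e) = (4, 5, 9, 7, 5) satisfies everything: constraint 1: c + a = 13; constraint 5: b + e = 10; constraint 9: a - e = -1, and the others follow.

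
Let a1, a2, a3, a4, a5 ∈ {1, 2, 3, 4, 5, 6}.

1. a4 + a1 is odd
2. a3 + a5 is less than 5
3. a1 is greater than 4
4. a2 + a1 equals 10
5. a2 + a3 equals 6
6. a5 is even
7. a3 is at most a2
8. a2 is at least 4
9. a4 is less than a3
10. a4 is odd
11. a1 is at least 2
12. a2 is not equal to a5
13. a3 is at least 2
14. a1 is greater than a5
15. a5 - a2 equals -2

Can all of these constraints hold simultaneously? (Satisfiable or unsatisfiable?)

Satisfiable

Take a1 = 6, a2 = 4, a3 = 2, a4 = 1, a5 = 2. Then constraint 2: a3 + a5 = 4; constraint 4: a2 + a1 = 10, and every other listed constraint is also met.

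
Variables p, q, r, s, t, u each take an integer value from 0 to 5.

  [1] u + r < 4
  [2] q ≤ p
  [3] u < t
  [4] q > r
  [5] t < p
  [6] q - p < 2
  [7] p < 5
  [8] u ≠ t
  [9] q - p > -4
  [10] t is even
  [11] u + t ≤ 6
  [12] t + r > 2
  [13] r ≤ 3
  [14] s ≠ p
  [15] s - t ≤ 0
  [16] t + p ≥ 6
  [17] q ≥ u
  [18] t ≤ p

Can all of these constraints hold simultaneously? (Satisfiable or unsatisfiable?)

Try p = 4, q = 3, r = 1, s = 2, t = 2, u = 1.
Check constraint 1: u + r = 2; constraint 6: q - p = -1; constraint 9: q - p = -1. The remaining constraints are straightforward to verify.

Satisfiable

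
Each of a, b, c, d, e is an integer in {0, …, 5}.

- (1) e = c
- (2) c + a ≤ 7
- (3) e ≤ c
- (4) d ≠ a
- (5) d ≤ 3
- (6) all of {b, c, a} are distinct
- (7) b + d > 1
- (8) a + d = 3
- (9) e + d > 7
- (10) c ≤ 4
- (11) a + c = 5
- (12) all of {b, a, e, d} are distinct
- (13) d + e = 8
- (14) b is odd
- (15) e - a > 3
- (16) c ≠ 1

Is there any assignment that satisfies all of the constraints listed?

From constraint 5: d ≤ 3. From constraints 3 and 10: e ≤ c ≤ 4. Hence d + e ≤ 7. But constraint 13 requires d + e = 8, and 8 > 7. Contradiction.

Unsatisfiable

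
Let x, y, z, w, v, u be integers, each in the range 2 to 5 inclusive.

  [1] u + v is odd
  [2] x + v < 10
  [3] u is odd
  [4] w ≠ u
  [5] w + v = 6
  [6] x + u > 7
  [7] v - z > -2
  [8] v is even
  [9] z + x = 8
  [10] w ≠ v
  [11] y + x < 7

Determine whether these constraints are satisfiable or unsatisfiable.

Setting (x, y, z, w, v, u) = (4, 2, 4, 2, 4, 5) satisfies everything: constraint 2: x + v = 8; constraint 5: w + v = 6; constraint 6: x + u = 9, and the others follow.

Satisfiable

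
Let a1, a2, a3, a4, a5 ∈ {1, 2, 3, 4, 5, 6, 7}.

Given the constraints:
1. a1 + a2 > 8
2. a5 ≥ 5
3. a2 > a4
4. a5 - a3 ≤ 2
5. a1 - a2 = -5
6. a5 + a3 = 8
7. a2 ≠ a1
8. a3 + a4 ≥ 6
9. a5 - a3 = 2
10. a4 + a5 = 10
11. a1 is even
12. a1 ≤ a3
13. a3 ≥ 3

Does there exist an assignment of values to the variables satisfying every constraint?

Try a1 = 2, a2 = 7, a3 = 3, a4 = 5, a5 = 5.
Check constraint 1: a1 + a2 = 9; constraint 4: a5 - a3 = 2. The remaining constraints are straightforward to verify.

Satisfiable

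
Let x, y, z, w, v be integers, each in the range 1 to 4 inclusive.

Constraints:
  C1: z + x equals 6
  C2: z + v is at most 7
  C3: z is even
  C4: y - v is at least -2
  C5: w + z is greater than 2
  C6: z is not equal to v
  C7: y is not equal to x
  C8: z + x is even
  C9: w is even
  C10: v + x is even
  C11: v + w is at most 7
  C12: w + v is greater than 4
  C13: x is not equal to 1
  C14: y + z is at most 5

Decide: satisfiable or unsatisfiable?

Satisfiable

Try x = 4, y = 2, z = 2, w = 2, v = 4.
Check constraint 1: z + x = 6; constraint 2: z + v = 6. The remaining constraints are straightforward to verify.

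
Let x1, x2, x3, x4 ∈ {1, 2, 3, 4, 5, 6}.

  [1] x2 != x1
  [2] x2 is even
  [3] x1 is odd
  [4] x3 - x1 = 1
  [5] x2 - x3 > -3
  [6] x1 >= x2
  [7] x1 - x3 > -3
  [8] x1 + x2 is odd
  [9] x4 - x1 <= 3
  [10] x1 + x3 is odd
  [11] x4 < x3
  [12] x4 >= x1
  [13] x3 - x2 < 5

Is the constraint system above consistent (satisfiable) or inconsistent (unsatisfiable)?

Satisfiable

Try x1 = 5, x2 = 4, x3 = 6, x4 = 5.
Check constraint 4: x3 - x1 = 1; constraint 5: x2 - x3 = -2. The remaining constraints are straightforward to verify.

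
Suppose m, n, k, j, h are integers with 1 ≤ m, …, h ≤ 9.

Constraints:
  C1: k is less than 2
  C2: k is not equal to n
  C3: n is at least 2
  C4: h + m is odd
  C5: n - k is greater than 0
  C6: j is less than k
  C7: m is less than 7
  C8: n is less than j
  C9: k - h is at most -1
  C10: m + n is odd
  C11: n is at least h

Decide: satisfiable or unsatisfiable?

Constraints 6, 8, 9, and 11 give j < k, k < h, h ≤ n, n < j. Chaining: j < k < h ≤ n < j, which forces j < j — impossible.

Unsatisfiable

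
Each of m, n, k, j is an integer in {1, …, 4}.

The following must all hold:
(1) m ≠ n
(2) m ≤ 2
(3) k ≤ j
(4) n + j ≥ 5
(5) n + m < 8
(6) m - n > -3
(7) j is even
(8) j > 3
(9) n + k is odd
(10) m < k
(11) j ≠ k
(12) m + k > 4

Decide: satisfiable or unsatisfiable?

One satisfying assignment is m = 2, n = 4, k = 3, j = 4.
For the less obvious constraints — constraint 4: n + j = 8; constraint 5: n + m = 6; constraint 6: m - n = -2 — and the others hold by inspection.

Satisfiable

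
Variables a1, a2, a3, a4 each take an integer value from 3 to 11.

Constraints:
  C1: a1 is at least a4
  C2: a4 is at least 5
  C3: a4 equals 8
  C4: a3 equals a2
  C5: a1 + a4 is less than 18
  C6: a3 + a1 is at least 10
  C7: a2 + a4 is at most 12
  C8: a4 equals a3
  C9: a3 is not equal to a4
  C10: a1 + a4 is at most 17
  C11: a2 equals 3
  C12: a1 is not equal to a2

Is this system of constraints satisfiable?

Constraint 3 fixes a4 = 8 and constraint 11 fixes a2 = 3. Constraints 4 and 8 give a4 = a3 = a2, so a4 = a2. But 8 ≠ 3 — contradiction.

Unsatisfiable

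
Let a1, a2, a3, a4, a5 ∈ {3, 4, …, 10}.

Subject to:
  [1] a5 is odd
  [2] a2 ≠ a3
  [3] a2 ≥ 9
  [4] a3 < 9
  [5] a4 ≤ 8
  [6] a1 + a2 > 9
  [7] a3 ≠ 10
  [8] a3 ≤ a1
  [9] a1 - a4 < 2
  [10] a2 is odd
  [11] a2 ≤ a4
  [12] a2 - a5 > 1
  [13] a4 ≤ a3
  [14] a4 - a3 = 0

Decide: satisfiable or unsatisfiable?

From constraint 3: a2 ≥ 9. From constraints 5 and 11: a2 ≤ a4 and a4 ≤ 8, so a2 ≤ 8. But 8 < 9, so no value of a2 works.

Unsatisfiable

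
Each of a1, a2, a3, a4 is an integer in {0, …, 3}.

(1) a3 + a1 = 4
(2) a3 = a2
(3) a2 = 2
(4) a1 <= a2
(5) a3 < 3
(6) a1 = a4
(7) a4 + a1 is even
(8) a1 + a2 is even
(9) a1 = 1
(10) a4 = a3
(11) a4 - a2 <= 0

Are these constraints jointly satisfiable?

Constraint 9 fixes a1 = 1 and constraint 3 fixes a2 = 2. Constraints 2, 6, and 10 give a1 = a4 = a3 = a2, so a1 = a2. But 1 ≠ 2 — contradiction.

Unsatisfiable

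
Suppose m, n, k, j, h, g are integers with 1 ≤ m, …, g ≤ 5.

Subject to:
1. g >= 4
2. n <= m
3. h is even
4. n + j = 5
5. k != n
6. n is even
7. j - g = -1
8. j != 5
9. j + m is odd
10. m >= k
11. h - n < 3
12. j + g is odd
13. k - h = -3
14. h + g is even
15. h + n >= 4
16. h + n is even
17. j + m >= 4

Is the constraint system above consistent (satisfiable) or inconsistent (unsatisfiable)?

One satisfying assignment is m = 2, n = 2, k = 1, j = 3, h = 4, g = 4.
For the less obvious constraints — constraint 4: n + j = 5; constraint 7: j - g = -1 — and the others hold by inspection.

Satisfiable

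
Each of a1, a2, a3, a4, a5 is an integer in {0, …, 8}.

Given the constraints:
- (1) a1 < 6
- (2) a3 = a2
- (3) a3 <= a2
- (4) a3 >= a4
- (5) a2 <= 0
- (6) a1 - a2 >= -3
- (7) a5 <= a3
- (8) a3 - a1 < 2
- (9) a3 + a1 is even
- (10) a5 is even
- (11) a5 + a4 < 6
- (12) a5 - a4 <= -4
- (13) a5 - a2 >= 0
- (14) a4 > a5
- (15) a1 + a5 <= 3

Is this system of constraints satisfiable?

Unsatisfiable

Constraints 3, 4, 13, and 14 give a2 ≤ a5, a5 < a4, a4 ≤ a3, a3 ≤ a2. Chaining: a2 ≤ a5 < a4 ≤ a3 ≤ a2, which forces a2 < a2 — impossible.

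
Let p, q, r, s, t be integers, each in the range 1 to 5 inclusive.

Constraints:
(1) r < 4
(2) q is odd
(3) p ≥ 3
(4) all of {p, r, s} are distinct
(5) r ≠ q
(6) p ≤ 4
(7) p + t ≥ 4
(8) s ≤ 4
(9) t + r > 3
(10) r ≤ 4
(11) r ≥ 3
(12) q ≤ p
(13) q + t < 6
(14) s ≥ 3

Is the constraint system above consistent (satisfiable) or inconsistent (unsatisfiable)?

Constraints 3, 6, 8, 10, 11, and 14 confine each of p, r, s to the 2 values {3, 4}.
Constraint 4 requires all 3 of them to be distinct, but only 2 values are available — impossible by the pigeonhole principle.

Unsatisfiable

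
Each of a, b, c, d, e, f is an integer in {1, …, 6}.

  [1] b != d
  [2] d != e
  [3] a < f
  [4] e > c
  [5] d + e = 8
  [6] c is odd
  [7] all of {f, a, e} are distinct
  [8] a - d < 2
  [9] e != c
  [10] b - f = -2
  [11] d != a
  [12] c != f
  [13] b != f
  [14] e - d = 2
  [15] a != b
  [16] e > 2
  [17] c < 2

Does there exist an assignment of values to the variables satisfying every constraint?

Satisfiable

The assignment a = 2, b = 4, c = 1, d = 3, e = 5, f = 6 works:
  constraint 5 holds since d + e = 8.
  constraint 8 holds since a - d = -1.
The rest check out directly.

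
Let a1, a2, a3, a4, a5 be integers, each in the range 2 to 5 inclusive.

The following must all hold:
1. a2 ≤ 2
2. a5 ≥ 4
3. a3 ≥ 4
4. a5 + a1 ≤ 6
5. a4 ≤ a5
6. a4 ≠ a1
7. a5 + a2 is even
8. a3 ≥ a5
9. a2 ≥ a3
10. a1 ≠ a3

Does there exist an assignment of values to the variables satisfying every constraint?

Unsatisfiable

From constraints 2 and 8: a3 ≥ a5 and a5 ≥ 4, so a3 ≥ 4. From constraints 1 and 9: a3 ≤ a2 and a2 ≤ 2, so a3 ≤ 2. But 2 < 4, so no value of a3 works.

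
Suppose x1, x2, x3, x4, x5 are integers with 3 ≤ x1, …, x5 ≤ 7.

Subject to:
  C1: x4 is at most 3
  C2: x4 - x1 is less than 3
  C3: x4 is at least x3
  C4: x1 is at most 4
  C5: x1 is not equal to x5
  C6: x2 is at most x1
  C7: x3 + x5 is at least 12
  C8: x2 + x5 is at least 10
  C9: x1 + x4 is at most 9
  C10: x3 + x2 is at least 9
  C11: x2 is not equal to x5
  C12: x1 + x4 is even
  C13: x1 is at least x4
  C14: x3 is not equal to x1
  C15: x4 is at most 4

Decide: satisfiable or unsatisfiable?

Unsatisfiable

From constraints 1 and 3: x3 ≤ x4 ≤ 3. From constraints 4 and 6: x2 ≤ x1 ≤ 4. Hence x3 + x2 ≤ 7. But constraint 10 requires x3 + x2 ≥ 9, and 9 > 7. Contradiction.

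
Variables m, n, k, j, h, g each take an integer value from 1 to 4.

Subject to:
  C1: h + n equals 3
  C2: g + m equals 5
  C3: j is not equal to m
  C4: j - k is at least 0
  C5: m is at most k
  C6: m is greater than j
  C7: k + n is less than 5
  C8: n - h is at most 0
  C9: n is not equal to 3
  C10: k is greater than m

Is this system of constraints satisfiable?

Constraints 4, 6, and 10 give j < m, m < k, k ≤ j. Chaining: j < m < k ≤ j, which forces j < j — impossible.

Unsatisfiable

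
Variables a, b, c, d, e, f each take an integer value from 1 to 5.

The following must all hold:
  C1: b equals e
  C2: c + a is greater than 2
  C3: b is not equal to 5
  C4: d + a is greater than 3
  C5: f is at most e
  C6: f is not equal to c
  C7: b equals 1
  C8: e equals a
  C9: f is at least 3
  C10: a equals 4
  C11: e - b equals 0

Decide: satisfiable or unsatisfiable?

Constraint 7 fixes b = 1 and constraint 10 fixes a = 4. Constraints 1 and 8 give b = e = a, so b = a. But 1 ≠ 4 — contradiction.

Unsatisfiable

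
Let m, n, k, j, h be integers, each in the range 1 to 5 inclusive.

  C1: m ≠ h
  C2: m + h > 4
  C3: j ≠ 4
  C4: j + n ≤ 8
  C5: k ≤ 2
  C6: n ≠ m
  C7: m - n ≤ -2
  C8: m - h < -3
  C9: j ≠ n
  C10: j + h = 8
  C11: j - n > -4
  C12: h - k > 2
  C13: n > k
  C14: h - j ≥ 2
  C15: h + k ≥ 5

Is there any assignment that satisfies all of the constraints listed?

The assignment m = 1, n = 5, k = 1, j = 3, h = 5 works:
  constraint 2 holds since m + h = 6.
  constraint 4 holds since j + n = 8.
  constraint 7 holds since m - n = -4.
The rest check out directly.

Satisfiable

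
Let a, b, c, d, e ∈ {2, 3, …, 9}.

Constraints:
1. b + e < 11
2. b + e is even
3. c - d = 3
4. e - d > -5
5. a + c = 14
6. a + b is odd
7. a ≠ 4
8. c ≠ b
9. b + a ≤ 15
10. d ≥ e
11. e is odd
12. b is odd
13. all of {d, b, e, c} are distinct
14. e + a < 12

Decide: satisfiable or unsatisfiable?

Satisfiable

Take a = 6, b = 7, c = 8, d = 5, e = 3. Then constraint 1: b + e = 10; constraint 3: c - d = 3; constraint 4: e - d = -2, and every other listed constraint is also met.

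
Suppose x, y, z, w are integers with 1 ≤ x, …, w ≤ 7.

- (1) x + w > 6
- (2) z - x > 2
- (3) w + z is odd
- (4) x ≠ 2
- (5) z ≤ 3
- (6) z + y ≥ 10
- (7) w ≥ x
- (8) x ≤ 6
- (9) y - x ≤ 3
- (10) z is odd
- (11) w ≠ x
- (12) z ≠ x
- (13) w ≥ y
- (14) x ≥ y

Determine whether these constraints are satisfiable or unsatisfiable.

Unsatisfiable

From constraint 5: z ≤ 3. From constraints 8 and 14: y ≤ x ≤ 6. Hence z + y ≤ 9. But constraint 6 requires z + y ≥ 10, and 10 > 9. Contradiction.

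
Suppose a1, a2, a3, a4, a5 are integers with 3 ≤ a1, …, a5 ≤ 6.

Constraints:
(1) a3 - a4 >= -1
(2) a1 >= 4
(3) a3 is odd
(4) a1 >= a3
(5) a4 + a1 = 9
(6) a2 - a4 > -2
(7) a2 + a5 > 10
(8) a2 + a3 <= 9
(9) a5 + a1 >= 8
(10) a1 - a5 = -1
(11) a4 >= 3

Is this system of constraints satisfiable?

Satisfiable

The assignment a1 = 5, a2 = 5, a3 = 3, a4 = 4, a5 = 6 works:
  constraint 1 holds since a3 - a4 = -1.
  constraint 5 holds since a4 + a1 = 9.
  constraint 6 holds since a2 - a4 = 1.
The rest check out directly.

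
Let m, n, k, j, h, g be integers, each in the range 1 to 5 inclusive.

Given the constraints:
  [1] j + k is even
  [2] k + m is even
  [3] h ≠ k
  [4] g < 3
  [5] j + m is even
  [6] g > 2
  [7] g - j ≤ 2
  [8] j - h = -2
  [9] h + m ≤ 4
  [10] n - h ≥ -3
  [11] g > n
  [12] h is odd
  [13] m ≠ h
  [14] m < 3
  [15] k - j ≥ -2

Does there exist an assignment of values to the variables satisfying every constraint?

From constraint 6: g ≥ 3. From constraint 4: g ≤ 2. But 2 < 3, so no value of g works.

Unsatisfiable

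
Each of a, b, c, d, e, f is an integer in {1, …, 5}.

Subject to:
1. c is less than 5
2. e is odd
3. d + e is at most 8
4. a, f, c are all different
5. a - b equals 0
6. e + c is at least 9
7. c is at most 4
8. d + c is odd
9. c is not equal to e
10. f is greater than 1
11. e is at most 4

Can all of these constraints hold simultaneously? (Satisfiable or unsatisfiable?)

From constraint 11: e ≤ 4. From constraint 7: c ≤ 4. Hence e + c ≤ 8. But constraint 6 requires e + c ≥ 9, and 9 > 8. Contradiction.

Unsatisfiable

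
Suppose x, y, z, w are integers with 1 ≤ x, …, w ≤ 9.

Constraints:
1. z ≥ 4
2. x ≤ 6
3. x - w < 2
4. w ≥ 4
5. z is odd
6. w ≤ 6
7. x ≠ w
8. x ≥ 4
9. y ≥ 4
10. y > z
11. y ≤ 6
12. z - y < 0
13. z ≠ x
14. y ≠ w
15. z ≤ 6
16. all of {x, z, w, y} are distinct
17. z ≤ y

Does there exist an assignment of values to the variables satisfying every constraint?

Constraints 1, 2, 4, 6, 8, 9, 11, and 15 confine each of x, z, w, y to the 3 values {4, …, 6}.
Constraint 16 requires all 4 of them to be distinct, but only 3 values are available — impossible by the pigeonhole principle.

Unsatisfiable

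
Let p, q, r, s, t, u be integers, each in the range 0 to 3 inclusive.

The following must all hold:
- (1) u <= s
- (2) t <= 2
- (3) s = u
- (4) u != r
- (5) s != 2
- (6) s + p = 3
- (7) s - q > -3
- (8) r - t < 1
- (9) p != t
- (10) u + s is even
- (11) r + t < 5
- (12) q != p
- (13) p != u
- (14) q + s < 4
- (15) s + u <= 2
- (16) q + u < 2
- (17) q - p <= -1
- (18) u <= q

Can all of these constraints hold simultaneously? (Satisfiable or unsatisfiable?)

Satisfiable

The assignment p = 3, q = 1, r = 1, s = 0, t = 1, u = 0 works:
  constraint 6 holds since s + p = 3.
  constraint 7 holds since s - q = -1.
  constraint 8 holds since r - t = 0.
The rest check out directly.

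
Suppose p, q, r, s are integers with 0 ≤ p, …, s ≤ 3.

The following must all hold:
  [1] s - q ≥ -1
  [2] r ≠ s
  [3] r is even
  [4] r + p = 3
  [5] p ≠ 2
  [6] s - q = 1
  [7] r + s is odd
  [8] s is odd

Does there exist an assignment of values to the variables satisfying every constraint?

Setting (p, q, r, s) = (1, 0, 2, 1) satisfies everything: constraint 1: s - q = 1; constraint 4: r + p = 3, and the others follow.

Satisfiable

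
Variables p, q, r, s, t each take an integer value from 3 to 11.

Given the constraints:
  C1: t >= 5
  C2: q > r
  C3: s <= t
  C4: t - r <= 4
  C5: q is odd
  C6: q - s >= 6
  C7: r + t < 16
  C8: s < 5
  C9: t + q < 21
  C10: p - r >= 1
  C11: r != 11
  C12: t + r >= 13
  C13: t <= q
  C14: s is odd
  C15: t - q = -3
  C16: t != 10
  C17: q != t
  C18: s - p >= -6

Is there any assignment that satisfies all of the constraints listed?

Setting (p, q, r, s, t) = (8, 11, 6, 3, 8) satisfies everything: constraint 4: t - r = 2; constraint 6: q - s = 8; constraint 7: r + t = 14, and the others follow.

Satisfiable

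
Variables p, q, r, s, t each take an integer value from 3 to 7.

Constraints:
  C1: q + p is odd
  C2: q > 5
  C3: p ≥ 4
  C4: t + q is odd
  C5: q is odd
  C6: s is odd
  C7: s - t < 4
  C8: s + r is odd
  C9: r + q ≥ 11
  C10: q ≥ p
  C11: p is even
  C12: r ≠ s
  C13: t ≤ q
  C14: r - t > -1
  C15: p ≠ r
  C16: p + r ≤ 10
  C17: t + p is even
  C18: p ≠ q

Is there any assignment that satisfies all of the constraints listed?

Satisfiable

The assignment p = 6, q = 7, r = 4, s = 7, t = 4 works:
  constraint 7 holds since s - t = 3.
  constraint 9 holds since r + q = 11.
  constraint 14 holds since r - t = 0.
The rest check out directly.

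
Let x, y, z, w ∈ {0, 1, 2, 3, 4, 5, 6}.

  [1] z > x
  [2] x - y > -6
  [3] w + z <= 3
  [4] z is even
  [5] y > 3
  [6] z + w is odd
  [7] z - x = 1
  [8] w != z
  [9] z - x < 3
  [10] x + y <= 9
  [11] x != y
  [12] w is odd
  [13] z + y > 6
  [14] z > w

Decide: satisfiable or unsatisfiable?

Satisfiable

Take x = 1, y = 5, z = 2, w = 1. Then constraint 2: x - y = -4; constraint 3: w + z = 3, and every other listed constraint is also met.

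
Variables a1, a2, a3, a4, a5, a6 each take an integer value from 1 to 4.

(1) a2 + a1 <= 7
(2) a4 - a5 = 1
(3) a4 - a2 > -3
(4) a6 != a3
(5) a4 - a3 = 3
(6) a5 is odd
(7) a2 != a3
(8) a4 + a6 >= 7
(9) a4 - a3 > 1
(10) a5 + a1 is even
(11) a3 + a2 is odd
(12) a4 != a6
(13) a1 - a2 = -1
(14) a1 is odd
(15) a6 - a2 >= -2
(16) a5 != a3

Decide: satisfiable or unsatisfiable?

Satisfiable

One satisfying assignment is a1 = 3, a2 = 4, a3 = 1, a4 = 4, a5 = 3, a6 = 3.
For the less obvious constraints — constraint 1: a2 + a1 = 7; constraint 2: a4 - a5 = 1 — and the others hold by inspection.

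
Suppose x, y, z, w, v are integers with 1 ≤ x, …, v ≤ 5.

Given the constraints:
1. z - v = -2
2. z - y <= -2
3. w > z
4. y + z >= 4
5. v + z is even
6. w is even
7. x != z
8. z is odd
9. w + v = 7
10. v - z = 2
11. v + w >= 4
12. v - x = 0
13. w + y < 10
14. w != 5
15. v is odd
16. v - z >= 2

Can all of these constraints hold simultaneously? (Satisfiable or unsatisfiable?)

The assignment x = 3, y = 3, z = 1, w = 4, v = 3 works:
  constraint 1 holds since z - v = -2.
  constraint 2 holds since z - y = -2.
  constraint 4 holds since y + z = 4.
The rest check out directly.

Satisfiable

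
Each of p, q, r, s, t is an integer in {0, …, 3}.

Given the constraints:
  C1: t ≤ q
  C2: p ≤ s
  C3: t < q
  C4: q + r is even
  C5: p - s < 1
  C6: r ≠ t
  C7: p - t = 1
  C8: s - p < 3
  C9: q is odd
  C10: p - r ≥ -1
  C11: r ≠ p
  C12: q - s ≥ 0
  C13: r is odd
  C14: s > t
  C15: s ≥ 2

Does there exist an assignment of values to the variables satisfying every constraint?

Take p = 2, q = 3, r = 3, s = 2, t = 1. Then constraint 5: p - s = 0; constraint 7: p - t = 1; constraint 8: s - p = 0, and every other listed constraint is also met.

Satisfiable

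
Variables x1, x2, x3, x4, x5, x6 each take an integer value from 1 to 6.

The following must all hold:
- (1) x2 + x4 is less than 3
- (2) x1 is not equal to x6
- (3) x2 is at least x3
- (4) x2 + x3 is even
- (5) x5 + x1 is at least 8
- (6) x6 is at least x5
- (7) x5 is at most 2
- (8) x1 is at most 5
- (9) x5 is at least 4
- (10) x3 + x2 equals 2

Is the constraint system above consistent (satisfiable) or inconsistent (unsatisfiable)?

Unsatisfiable

From constraint 7: x5 ≤ 2. From constraint 8: x1 ≤ 5. Hence x5 + x1 ≤ 7. But constraint 5 requires x5 + x1 ≥ 8, and 8 > 7. Contradiction.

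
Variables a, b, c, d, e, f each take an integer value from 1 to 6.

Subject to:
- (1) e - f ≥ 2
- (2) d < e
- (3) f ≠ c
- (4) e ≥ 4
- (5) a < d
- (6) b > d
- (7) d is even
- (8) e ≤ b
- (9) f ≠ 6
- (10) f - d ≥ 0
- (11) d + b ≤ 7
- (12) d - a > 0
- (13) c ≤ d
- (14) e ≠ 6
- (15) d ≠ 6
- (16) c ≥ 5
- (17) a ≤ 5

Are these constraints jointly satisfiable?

From constraints 13 and 16: d ≥ c ≥ 5. From constraints 4 and 8: b ≥ e ≥ 4. Hence d + b ≥ 9. But constraint 11 requires d + b ≤ 7, and 7 < 9. Contradiction.

Unsatisfiable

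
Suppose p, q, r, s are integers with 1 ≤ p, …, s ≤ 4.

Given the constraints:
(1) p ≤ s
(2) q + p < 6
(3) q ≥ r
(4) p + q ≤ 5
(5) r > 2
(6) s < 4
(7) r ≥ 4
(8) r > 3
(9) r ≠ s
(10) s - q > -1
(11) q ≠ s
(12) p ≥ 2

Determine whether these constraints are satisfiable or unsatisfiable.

Unsatisfiable

From constraint 12: p ≥ 2. From constraints 3 and 7: q ≥ r ≥ 4. Hence p + q ≥ 6. But constraint 4 requires p + q ≤ 5, and 5 < 6. Contradiction.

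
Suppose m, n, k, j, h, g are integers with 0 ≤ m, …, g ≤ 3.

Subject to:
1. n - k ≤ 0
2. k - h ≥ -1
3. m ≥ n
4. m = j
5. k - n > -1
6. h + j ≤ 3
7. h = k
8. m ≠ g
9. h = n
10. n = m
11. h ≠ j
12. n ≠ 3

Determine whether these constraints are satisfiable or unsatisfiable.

Unsatisfiable

From constraints 4, 9, and 10, h = n = m = j, so h = j. But constraint 11 says h ≠ j. Contradiction.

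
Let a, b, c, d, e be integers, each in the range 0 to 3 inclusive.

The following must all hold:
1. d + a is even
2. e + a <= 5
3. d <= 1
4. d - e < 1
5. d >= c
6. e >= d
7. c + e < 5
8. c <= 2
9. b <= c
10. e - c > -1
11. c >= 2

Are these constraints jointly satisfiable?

Unsatisfiable

From constraints 5 and 11: d ≥ c and c ≥ 2, so d ≥ 2. From constraint 3: d ≤ 1. But 1 < 2, so no value of d works.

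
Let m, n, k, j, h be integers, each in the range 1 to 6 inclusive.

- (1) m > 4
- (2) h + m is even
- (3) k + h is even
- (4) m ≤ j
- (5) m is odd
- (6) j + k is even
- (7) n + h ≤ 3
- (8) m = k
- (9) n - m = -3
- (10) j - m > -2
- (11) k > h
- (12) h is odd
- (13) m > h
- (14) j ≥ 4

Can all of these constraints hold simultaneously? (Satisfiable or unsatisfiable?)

Satisfiable

Take m = 5, n = 2, k = 5, j = 5, h = 1. Then constraint 7: n + h = 3; constraint 9: n - m = -3, and every other listed constraint is also met.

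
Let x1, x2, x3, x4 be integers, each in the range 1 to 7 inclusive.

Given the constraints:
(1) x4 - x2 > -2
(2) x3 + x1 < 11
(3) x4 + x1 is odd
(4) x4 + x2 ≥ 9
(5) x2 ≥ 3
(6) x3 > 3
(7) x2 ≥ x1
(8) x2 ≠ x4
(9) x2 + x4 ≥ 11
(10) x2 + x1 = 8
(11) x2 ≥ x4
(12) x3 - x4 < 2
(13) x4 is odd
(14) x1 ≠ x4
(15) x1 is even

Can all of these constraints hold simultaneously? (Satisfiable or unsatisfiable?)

Satisfiable

The assignment x1 = 2, x2 = 6, x3 = 6, x4 = 5 works:
  constraint 1 holds since x4 - x2 = -1.
  constraint 2 holds since x3 + x1 = 8.
  constraint 4 holds since x4 + x2 = 11.
The rest check out directly.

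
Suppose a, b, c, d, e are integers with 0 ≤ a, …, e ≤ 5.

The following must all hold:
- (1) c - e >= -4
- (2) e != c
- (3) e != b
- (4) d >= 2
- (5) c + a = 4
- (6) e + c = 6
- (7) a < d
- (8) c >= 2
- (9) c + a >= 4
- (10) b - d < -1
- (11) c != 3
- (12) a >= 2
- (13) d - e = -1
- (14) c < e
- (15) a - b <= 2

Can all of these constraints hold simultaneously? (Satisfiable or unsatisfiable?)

One satisfying assignment is a = 2, b = 1, c = 2, d = 3, e = 4.
For the less obvious constraints — constraint 1: c - e = -2; constraint 5: c + a = 4; constraint 6: e + c = 6 — and the others hold by inspection.

Satisfiable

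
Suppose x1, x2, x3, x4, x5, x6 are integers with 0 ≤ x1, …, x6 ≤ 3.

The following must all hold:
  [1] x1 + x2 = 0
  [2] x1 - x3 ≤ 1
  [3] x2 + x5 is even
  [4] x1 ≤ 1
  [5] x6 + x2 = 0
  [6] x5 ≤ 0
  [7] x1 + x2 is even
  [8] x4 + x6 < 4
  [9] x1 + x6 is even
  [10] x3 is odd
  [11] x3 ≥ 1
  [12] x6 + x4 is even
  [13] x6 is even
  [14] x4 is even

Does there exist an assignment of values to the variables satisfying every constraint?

Satisfiable

One satisfying assignment is x1 = 0, x2 = 0, x3 = 1, x4 = 2, x5 = 0, x6 = 0.
For the less obvious constraints — constraint 1: x1 + x2 = 0; constraint 2: x1 - x3 = -1; constraint 5: x6 + x2 = 0 — and the others hold by inspection.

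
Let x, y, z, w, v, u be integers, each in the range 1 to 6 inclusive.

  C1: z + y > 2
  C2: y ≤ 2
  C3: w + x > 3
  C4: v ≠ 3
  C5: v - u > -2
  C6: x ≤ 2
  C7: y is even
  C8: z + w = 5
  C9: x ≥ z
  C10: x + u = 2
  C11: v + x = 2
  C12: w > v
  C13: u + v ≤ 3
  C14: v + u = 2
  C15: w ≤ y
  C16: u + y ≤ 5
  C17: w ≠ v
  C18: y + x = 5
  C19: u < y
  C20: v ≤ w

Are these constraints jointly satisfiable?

Unsatisfiable

From constraints 6 and 9: z ≤ x ≤ 2. From constraints 2 and 15: w ≤ y ≤ 2. Hence z + w ≤ 4. But constraint 8 requires z + w = 5, and 5 > 4. Contradiction.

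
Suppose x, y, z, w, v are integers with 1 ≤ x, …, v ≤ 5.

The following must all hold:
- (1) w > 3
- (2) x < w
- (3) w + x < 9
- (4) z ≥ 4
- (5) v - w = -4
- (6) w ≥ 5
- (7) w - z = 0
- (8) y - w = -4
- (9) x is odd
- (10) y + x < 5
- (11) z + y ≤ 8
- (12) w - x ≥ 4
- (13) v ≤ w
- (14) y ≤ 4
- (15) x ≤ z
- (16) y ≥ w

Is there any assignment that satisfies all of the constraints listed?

From constraint 4: z ≥ 4. From constraints 6 and 16: y ≥ w ≥ 5. Hence z + y ≥ 9. But constraint 11 requires z + y ≤ 8, and 8 < 9. Contradiction.

Unsatisfiable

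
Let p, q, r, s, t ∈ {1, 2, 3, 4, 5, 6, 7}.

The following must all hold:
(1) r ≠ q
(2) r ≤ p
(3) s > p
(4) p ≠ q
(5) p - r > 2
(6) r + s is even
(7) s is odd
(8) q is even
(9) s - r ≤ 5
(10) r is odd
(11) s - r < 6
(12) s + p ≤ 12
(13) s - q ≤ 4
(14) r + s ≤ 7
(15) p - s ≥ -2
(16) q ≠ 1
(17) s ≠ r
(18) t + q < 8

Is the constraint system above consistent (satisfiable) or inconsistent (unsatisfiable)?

Satisfiable

One satisfying assignment is p = 4, q = 2, r = 1, s = 5, t = 5.
For the less obvious constraints — constraint 5: p - r = 3; constraint 9: s - r = 4 — and the others hold by inspection.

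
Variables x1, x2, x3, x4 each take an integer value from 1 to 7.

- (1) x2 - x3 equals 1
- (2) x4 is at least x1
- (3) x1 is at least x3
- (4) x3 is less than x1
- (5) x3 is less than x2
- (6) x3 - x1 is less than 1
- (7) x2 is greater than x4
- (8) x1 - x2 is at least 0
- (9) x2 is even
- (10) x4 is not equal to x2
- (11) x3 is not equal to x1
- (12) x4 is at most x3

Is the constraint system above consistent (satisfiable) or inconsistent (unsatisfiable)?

Constraints 2, 7, and 8 give x2 ≤ x1, x1 ≤ x4, x4 < x2. Chaining: x2 ≤ x1 ≤ x4 < x2, which forces x2 < x2 — impossible.

Unsatisfiable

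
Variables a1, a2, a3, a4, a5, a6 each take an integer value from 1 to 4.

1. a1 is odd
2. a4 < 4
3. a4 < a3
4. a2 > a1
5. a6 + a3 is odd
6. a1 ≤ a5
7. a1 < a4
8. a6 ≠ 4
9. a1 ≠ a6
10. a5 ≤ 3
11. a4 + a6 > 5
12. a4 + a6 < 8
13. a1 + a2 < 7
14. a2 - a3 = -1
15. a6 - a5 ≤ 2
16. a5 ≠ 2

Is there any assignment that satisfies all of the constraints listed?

Try a1 = 1, a2 = 3, a3 = 4, a4 = 3, a5 = 1, a6 = 3.
Check constraint 11: a4 + a6 = 6; constraint 12: a4 + a6 = 6; constraint 13: a1 + a2 = 4. The remaining constraints are straightforward to verify.

Satisfiable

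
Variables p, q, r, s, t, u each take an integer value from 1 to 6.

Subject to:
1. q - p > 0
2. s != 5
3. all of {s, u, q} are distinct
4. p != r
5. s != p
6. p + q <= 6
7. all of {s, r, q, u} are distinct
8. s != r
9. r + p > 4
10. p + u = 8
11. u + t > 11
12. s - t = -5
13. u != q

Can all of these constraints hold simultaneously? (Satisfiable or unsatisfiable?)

Setting (p, q, r, s, t, u) = (2, 3, 5, 1, 6, 6) satisfies everything: constraint 1: q - p = 1; constraint 6: p + q = 5; constraint 9: r + p = 7, and the others follow.

Satisfiable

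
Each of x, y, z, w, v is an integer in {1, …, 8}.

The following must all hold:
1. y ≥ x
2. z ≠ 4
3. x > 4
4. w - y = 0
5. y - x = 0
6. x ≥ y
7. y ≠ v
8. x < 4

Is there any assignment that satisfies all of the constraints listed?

From constraint 3: x ≥ 5. From constraint 8: x ≤ 3. But 3 < 5, so no value of x works.

Unsatisfiable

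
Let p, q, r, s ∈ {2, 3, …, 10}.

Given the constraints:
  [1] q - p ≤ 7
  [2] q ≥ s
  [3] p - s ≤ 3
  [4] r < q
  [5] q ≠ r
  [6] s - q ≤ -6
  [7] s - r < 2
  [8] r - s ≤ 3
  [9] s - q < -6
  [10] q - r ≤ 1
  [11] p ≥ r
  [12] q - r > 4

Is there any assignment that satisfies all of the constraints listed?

Unsatisfiable

Constraints 6, 8, and 10 give r − q ≥ -1, q − s ≥ 6, s − r ≥ -3.
Adding all 3 inequalities: the left sides telescope to 0, and the right sides sum to (-1) + 6 + (-3) = 2. So 0 ≥ 2, which is false.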